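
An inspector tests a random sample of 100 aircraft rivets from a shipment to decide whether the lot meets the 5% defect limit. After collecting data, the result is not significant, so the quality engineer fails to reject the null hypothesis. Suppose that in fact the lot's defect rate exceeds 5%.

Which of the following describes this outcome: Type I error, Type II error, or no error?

Type II error

The conventional null hypothesis here is that the lot's defect rate is 5% (within specification).
H₀ was not rejected, but H₀ is actually false.
Failing to reject a false null hypothesis is a Type II error (false negative).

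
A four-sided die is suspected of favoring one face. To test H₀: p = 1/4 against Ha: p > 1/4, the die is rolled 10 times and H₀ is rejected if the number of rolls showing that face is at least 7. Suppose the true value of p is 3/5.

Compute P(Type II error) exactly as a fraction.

6032416/9765625

Under the alternative p = 3/5, S ~ Binomial(10, 3/5); β is the probability the test does not reject, P(S < 7).
Summing C(10,j)·(3/5)^j·(2/5)^{10-j} for j = 0..6 gives 6032416/9765625.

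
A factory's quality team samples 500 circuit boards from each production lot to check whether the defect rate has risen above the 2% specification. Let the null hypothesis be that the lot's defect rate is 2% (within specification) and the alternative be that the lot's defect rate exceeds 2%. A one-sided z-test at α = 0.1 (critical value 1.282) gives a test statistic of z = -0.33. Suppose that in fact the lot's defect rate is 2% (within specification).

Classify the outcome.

Neither — the decision is correct.

Since z = -0.33 ≤ z* = 1.282, H₀ is not rejected.
H₀ is true (actually the lot's defect rate is 2% (within specification)).
The decision matches the true state — no error.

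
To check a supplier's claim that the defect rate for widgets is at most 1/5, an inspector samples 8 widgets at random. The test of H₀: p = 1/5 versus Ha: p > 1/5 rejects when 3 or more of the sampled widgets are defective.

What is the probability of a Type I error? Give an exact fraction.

The significance level is the probability, assuming p = 1/5, of seeing 3 or more defectives in 8 draws.
Via the complement, α = 1 − Σ_{j=0}^{2} C(8,j)(1/5)^j(4/5)^{8-j} = 79329/390625.

79329/390625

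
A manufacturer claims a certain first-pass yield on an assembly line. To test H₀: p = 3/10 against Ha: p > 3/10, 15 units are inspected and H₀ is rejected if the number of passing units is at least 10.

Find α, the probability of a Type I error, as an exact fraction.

The Type I error probability is α = P(K ≥ 10) computed under H₀, where K ~ Binomial(15, 3/10).
Adding the binomial terms for j = 10 through 15 with p = 3/10 yields 913130252109/250000000000000.

913130252109/250000000000000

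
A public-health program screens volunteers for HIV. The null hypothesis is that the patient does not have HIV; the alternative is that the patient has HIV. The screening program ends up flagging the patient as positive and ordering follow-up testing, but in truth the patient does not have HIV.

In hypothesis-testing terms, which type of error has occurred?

'Flagging the patient as positive and ordering follow-up testing' corresponds to rejecting H₀.
H₀ was rejected but H₀ is true — a Type I error (false positive).

Type I error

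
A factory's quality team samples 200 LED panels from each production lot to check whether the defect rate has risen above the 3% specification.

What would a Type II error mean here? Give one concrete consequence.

A Type II error would mean concluding that the lot's defect rate is 3% (within specification) (or at least failing to establish that the lot's defect rate exceeds 3%) when in fact the lot's defect rate exceeds 3%. Consequence: customers receive LED panels with an unacceptably high defect rate.

With the conventional null hypothesis that the lot's defect rate is 3% (within specification):
A Type II error is failing to reject H₀ when H₀ is false.
Here that means accepting the lot and shipping it when actually the lot's defect rate exceeds 3%.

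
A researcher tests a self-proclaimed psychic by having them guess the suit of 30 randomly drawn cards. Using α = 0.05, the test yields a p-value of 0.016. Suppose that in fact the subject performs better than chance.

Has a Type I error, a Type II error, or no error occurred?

Neither — the decision is correct.

The conventional null hypothesis is that the subject is guessing at random (p = 1/4).
Since p = 0.016 < α = 0.05, H₀ is rejected.
H₀ is false (actually the subject performs better than chance).
The decision matches the true state — no error.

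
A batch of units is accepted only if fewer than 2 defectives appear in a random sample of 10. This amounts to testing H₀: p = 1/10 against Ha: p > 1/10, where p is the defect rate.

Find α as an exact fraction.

The significance level is the probability, assuming p = 1/10, of seeing 2 or more defectives in 10 draws.
Computing the lower-tail complement: 1 − 7360989291/10000000000 = 2639010709/10000000000.

2639010709/10000000000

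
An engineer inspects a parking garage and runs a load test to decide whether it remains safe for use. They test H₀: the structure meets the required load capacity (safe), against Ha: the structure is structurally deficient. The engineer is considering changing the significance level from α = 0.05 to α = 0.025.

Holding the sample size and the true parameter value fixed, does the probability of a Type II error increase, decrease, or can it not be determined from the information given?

A smaller α moves the rejection region further into the tail. With the alternative true, more outcomes now fall outside the rejection region, so failing to reject becomes more likely.

It increases.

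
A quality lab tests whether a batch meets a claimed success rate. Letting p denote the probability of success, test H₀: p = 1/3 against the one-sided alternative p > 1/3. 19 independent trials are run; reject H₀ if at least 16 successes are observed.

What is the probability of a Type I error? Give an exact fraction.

α = P(reject H₀ | H₀ true) = P(K ≥ 16 | p = 1/3), with K ~ Binomial(19, 1/3).
Adding the binomial terms for j = 16 through 19 with p = 1/3 yields 2825/387420489.

2825/387420489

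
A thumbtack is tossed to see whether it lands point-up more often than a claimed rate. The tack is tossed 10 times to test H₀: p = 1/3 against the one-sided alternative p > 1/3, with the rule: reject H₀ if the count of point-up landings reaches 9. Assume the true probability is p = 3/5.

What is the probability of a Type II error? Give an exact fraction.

9312916/9765625

β = P(fail to reject H₀ | Ha true) = P(Y ≤ 8 | p = 3/5), Y ~ Binomial(10, 3/5).
Adding the binomial probabilities P(Y=0)+…+P(Y=8) at p = 3/5 gives 9312916/9765625.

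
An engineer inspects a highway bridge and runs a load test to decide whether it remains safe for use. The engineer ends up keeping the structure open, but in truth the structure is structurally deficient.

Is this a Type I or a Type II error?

Type II error

The null hypothesis here is that the structure meets the required load capacity (safe).
'Keeping the structure open' corresponds to failing to reject H₀.
H₀ was not rejected but H₀ is false — a Type II error (false negative).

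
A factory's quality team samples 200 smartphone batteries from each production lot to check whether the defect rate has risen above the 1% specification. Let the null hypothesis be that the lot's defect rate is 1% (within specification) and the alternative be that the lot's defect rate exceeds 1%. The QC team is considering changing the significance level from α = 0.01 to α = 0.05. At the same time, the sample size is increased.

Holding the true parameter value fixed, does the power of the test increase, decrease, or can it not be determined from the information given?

It increases.

Relaxing α lowers the evidence threshold; under Ha, outcomes that previously fell short now trigger rejection. A larger sample reduces the standard error, pulling the sampling distribution under Ha further from the non-rejection region. Both changes push β in the same direction.
Since power = 1 − β and β decreases, power increases.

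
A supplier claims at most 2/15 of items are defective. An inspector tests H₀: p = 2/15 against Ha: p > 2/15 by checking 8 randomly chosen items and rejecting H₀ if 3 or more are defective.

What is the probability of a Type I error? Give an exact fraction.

67527008/854296875

α = P(reject H₀ | H₀ true) = P(S ≥ 3 | p = 2/15), S ~ Binomial(8, 2/15).
Via the complement, α = 1 − Σ_{j=0}^{2} C(8,j)(2/15)^j(13/15)^{8-j} = 67527008/854296875.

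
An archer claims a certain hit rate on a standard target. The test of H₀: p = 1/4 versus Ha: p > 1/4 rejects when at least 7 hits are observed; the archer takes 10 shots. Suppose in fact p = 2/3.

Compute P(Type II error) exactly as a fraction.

8675/19683

Under the alternative p = 2/3, S ~ Binomial(10, 2/3); β is the probability the test does not reject, P(S < 7).
Summing C(10,j)·(2/3)^j·(1/3)^{10-j} for j = 0..6 gives 8675/19683.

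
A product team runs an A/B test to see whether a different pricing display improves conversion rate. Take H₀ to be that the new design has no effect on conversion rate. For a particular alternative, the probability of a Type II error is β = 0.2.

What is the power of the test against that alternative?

0.8

Power = 1 − β = 1 − 0.2 = 0.8.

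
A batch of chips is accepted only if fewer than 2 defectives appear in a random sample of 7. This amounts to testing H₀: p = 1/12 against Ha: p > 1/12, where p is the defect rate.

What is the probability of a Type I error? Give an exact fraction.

α = P(reject H₀ | H₀ true) = P(Y ≥ 2 | p = 1/12), Y ~ Binomial(7, 1/12).
α = 1 − P(Y ≤ 1) = 1 − 1771561/1990656 = 219095/1990656.

219095/1990656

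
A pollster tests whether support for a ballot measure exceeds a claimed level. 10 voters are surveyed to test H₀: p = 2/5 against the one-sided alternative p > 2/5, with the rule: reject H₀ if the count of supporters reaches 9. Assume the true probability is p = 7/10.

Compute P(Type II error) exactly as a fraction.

8506916541/10000000000

A Type II error is failing to reject when Ha holds: with p = 7/10, β = P(Y ≤ 8).
Adding the binomial probabilities P(Y=0)+…+P(Y=8) at p = 7/10 gives 8506916541/10000000000.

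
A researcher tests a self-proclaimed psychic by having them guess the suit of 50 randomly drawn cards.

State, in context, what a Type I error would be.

With the conventional null hypothesis that the subject is guessing at random (p = 1/4):
A Type I error is rejecting H₀ when H₀ is true.
Here that means concluding the subject has some ability beyond chance when actually the subject is guessing at random (p = 1/4).

A Type I error would mean concluding that the subject performs better than chance when in fact the subject is guessing at random (p = 1/4).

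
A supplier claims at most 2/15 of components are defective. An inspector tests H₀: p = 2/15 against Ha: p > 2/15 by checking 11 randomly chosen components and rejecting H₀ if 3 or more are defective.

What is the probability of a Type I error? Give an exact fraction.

The significance level is the probability, assuming p = 2/15, of seeing 3 or more defectives in 11 draws.
Via the complement, α = 1 − Σ_{j=0}^{2} C(11,j)(2/15)^j(13/15)^{11-j} = 2209953752/12814453125.

2209953752/12814453125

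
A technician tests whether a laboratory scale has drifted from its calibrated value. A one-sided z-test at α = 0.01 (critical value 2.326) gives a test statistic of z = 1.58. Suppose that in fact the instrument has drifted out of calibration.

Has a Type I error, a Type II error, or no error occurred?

Type II error

The conventional null hypothesis is that the instrument is correctly calibrated.
Since z = 1.58 ≤ z* = 2.326, H₀ is not rejected.
H₀ is false (actually the instrument has drifted out of calibration).
Failing to reject a false H₀ is a Type II error.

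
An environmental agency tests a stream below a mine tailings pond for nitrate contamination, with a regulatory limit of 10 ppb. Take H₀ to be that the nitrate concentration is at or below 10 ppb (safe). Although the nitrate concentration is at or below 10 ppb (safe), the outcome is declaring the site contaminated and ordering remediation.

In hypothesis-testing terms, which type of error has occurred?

Type I error

'Declaring the site contaminated and ordering remediation' corresponds to rejecting H₀.
H₀ was rejected but H₀ is true — a Type I error (false positive).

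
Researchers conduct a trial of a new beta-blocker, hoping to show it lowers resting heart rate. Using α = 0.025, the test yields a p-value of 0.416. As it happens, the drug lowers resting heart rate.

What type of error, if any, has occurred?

The conventional null hypothesis is that the drug has no effect on resting heart rate.
Since p = 0.416 ≥ α = 0.025, H₀ is not rejected.
H₀ is false (actually the drug lowers resting heart rate).
Failing to reject a false H₀ is a Type II error.

Type II error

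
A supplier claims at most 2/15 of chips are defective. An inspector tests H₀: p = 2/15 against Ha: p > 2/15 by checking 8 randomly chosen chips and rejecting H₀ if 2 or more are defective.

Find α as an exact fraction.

743183632/2562890625

The significance level is the probability, assuming p = 2/15, of seeing 2 or more defectives in 8 draws.
α = 1 − P(Y ≤ 1) = 1 − 1819706993/2562890625 = 743183632/2562890625.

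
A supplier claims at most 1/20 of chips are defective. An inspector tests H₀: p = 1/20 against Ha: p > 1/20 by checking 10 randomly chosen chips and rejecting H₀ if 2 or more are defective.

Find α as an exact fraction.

The significance level is the probability, assuming p = 1/20, of seeing 2 or more defectives in 10 draws.
α = 1 − P(S ≤ 1) = 1 − 9357943235591/10240000000000 = 882056764409/10240000000000.

882056764409/10240000000000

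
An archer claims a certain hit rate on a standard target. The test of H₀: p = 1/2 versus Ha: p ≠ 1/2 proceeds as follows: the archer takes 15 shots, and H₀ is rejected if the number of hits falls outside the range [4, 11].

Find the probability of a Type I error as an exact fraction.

The significance level is the null-hypothesis probability of the rejection region {≤3} ∪ {≥12}.
The two tails are symmetric, so α = 2·(1 + 15 + 105 + 455)/2^15 = 1152/32768 = 9/256.

9/256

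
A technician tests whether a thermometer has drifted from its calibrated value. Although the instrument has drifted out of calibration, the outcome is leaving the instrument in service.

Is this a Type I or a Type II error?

Type II error

The null hypothesis here is that the instrument is correctly calibrated.
'Leaving the instrument in service' corresponds to failing to reject H₀.
H₀ was not rejected but H₀ is false — a Type II error (false negative).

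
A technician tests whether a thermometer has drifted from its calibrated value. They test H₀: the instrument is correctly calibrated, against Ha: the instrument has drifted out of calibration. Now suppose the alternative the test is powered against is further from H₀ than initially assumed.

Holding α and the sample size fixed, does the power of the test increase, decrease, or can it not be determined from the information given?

A bigger departure from H₀ is easier for the test to detect, so it fails to reject less often.
Since power = 1 − β and β decreases, power increases.

It increases.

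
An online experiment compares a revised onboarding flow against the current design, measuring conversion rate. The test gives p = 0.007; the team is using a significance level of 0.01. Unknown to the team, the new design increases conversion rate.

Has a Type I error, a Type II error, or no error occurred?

No error — this is a correct decision.

The conventional null hypothesis is that the new design has no effect on conversion rate.
Since p = 0.007 < α = 0.01, H₀ is rejected.
H₀ is false (actually the new design increases conversion rate).
The decision matches the true state — no error.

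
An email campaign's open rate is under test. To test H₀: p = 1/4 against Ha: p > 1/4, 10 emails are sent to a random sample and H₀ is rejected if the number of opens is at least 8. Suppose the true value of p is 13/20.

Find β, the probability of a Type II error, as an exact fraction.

1890285078059/2560000000000

Under the alternative p = 13/20, S ~ Binomial(10, 13/20); β is the probability the test does not reject, P(S < 8).
Equivalently, β = 1 − P(S ≥ 8) = 1890285078059/2560000000000.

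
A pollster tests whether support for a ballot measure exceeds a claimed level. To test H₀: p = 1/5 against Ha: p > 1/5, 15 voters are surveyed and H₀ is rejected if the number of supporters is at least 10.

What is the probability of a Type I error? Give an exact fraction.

3455373/30517578125

The Type I error probability is α = P(K ≥ 10) computed under H₀, where K ~ Binomial(15, 1/5).
Adding the binomial terms for j = 10 through 15 with p = 1/5 yields 3455373/30517578125.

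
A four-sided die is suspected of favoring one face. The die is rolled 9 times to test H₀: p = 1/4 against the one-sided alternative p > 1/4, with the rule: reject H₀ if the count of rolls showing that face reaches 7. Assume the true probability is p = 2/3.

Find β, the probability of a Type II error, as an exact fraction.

12259/19683

β = P(fail to reject H₀ | Ha true) = P(X ≤ 6 | p = 2/3), X ~ Binomial(9, 2/3).
Summing C(9,j)·(2/3)^j·(1/3)^{9-j} for j = 0..6 gives 12259/19683.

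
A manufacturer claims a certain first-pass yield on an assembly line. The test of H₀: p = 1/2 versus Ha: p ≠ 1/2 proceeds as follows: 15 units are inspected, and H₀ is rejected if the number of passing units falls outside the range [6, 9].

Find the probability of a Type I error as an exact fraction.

α = P(Y ≤ 5 or Y ≥ 10 | p = 1/2), Y ~ Binomial(15, 1/2).
The two tails are symmetric, so α = 2·(1 + 15 + 105 + 455 + 1365 + 3003)/2^15 = 9888/32768 = 309/1024.

309/1024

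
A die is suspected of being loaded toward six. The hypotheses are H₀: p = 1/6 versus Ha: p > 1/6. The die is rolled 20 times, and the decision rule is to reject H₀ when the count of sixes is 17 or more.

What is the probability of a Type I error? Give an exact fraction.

α = P(reject H₀ | H₀ true) = P(K ≥ 17 | p = 1/6), with K ~ Binomial(20, 1/6).
Adding the binomial terms for j = 17 through 20 with p = 1/6 yields 49117/1218719480020992.

49117/1218719480020992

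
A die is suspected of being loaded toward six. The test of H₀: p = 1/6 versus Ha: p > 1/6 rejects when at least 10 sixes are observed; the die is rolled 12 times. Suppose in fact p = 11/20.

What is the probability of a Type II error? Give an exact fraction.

A Type II error is failing to reject when Ha holds: with p = 11/20, β = P(X ≤ 9).
Adding the binomial probabilities P(X=0)+…+P(X=9) at p = 11/20 gives 784677287856069/819200000000000.

784677287856069/819200000000000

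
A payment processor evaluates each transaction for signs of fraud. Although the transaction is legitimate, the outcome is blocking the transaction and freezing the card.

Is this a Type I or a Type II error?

Type I error

The null hypothesis here is that the transaction is legitimate.
'Blocking the transaction and freezing the card' corresponds to rejecting H₀.
H₀ was rejected but H₀ is true — a Type I error (false positive).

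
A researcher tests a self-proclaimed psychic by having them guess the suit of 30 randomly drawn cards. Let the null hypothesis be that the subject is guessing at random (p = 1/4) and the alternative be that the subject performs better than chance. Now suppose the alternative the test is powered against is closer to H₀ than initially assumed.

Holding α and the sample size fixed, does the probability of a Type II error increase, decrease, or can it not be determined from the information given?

It increases.

A smaller departure from H₀ means the test statistic under Ha is distributed closer to where it would be under H₀; rejection becomes less likely.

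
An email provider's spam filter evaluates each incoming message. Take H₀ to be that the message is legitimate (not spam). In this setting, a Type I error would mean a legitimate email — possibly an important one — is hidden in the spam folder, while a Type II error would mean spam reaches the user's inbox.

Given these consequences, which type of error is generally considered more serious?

Type I error

The Type I consequence (a legitimate email — possibly an important one — is hidden in the spam folder) is more severe than the Type II consequence (spam reaches the user's inbox).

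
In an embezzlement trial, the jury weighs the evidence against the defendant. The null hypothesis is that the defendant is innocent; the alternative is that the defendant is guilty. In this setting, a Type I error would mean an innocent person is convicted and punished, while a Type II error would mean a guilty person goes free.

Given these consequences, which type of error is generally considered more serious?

The Type I consequence (an innocent person is convicted and punished) is more severe than the Type II consequence (a guilty person goes free).

Type I error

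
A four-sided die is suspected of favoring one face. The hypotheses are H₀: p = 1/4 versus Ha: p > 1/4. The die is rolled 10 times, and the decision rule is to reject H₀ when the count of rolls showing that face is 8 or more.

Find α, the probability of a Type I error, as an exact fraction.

α = P(reject H₀ | H₀ true) = P(S ≥ 8 | p = 1/4), with S ~ Binomial(10, 1/4).
Summing C(10,j)(1/4)^j(3/4)^{10−j} for j = 8,…,10 gives 109/262144.

109/262144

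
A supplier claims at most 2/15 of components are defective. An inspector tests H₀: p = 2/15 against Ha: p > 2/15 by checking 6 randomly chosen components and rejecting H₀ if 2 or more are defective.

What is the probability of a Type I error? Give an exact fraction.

84332/455625

Under H₀, Y ~ Binomial(6, 2/15); the Type I error rate is P(Y ≥ 2).
α = 1 − P(Y ≤ 1) = 1 − 371293/455625 = 84332/455625.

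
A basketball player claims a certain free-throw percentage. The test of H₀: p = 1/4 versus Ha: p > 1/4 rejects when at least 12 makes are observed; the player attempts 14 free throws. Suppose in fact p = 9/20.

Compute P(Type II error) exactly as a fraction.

817437922121895041/819200000000000000

β = P(fail to reject H₀ | Ha true) = P(X ≤ 11 | p = 9/20), X ~ Binomial(14, 9/20).
Equivalently, β = 1 − P(X ≥ 12) = 817437922121895041/819200000000000000.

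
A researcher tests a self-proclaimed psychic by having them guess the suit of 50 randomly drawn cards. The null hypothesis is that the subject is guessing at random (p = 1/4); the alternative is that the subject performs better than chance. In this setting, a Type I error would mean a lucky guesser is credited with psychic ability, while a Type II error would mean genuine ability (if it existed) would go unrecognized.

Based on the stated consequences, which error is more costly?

Type I error

The Type I consequence (a lucky guesser is credited with psychic ability) is more severe than the Type II consequence (genuine ability (if it existed) would go unrecognized).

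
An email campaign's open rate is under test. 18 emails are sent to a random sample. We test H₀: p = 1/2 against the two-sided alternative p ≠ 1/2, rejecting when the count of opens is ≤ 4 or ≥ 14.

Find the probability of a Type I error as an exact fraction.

The significance level is the null-hypothesis probability of the rejection region {≤4} ∪ {≥14}.
Each tail has probability (1 + 18 + 153 + 816 + 3060)/262144; doubling gives α = 8096/262144 = 253/8192.

253/8192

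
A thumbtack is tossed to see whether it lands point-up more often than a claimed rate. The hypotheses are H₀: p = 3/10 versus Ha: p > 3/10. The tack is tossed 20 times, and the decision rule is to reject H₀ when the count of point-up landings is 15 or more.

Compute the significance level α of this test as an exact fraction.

The Type I error probability is α = P(X ≥ 15) computed under H₀, where X ~ Binomial(20, 3/10).
Summing C(20,j)(3/10)^j(7/10)^{20−j} for j = 15,…,20 gives 1073500548839793/25000000000000000000.

1073500548839793/25000000000000000000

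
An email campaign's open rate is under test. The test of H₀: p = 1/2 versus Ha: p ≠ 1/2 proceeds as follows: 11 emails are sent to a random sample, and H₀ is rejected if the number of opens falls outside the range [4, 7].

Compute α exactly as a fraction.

29/128

The significance level is the null-hypothesis probability of the rejection region {≤3} ∪ {≥8}.
Each tail has probability (1 + 11 + 55 + 165)/2048; doubling gives α = 464/2048 = 29/128.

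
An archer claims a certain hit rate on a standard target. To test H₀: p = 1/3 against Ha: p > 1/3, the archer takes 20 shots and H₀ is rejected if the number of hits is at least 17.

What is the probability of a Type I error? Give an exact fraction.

3307/1162261467

α = P(reject H₀ | H₀ true) = P(X ≥ 17 | p = 1/3), with X ~ Binomial(20, 1/3).
Summing C(20,j)(1/3)^j(2/3)^{20−j} for j = 17,…,20 gives 3307/1162261467.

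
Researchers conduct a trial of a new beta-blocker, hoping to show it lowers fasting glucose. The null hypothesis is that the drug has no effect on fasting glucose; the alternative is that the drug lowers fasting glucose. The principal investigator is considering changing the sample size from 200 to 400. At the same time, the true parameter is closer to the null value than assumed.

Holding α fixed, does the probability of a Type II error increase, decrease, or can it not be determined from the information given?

The first change alone would make β decrease; the second alone would make β increase. Which effect dominates depends on the magnitudes, which are not given.

Cannot be determined from the information given.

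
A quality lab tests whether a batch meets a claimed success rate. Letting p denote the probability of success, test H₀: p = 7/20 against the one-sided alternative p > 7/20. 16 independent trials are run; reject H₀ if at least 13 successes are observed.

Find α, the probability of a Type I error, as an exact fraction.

The Type I error probability is α = P(Y ≥ 13) computed under H₀, where Y ~ Binomial(16, 7/20).
Summing C(16,j)(7/20)^j(13/20)^{16−j} for j = 13,…,16 gives 26795915385191141/131072000000000000000.

26795915385191141/131072000000000000000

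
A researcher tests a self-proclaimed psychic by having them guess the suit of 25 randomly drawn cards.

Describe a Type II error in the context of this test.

A Type II error would mean concluding that the subject is guessing at random (p = 1/4) (or at least failing to establish that the subject performs better than chance) when in fact the subject performs better than chance.

With the conventional null hypothesis that the subject is guessing at random (p = 1/4):
A Type II error is failing to reject H₀ when H₀ is false.
Here that means concluding there is no evidence of ability when actually the subject performs better than chance.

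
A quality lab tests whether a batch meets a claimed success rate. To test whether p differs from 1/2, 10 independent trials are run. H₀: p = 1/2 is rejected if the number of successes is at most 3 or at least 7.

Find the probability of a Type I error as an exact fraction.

11/32

Under H₀, X ~ Binomial(10, 1/2); α is the probability of landing in either tail, P(X ≤ 3) + P(X ≥ 7).
The two tails are symmetric, so α = 2·(1 + 10 + 45 + 120)/2^10 = 352/1024 = 11/32.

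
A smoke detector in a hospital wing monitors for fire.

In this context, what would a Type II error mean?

With the conventional null hypothesis that there is no fire:
A Type II error is failing to reject H₀ when H₀ is false.
Here that means remaining silent when actually there is a fire.

A Type II error would mean concluding that there is no fire (or at least failing to establish that there is a fire) when in fact there is a fire.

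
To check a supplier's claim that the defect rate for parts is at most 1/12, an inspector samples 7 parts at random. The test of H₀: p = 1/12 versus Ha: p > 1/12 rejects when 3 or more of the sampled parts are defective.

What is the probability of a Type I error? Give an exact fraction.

Under H₀, K ~ Binomial(7, 1/12); the Type I error rate is P(K ≥ 3).
Computing the lower-tail complement: 1 − 11756723/11943936 = 187213/11943936.

187213/11943936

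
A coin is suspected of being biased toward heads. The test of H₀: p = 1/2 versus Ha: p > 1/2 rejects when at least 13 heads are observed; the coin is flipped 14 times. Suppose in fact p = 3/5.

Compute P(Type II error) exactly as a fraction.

A Type II error is failing to reject when Ha holds: with p = 3/5, β = P(X ≤ 12).
Equivalently, β = 1 − P(X ≥ 13) = 6054091612/6103515625.

6054091612/6103515625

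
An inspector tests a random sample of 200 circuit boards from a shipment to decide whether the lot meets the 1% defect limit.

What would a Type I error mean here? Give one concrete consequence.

With the conventional null hypothesis that the lot's defect rate is 1% (within specification):
A Type I error is rejecting H₀ when H₀ is true.
Here that means rejecting the lot and scrapping or reworking it when actually the lot's defect rate is 1% (within specification).

A Type I error would mean concluding that the lot's defect rate exceeds 1% when in fact the lot's defect rate is 1% (within specification). Consequence: an acceptable shipment is needlessly reworked at extra cost.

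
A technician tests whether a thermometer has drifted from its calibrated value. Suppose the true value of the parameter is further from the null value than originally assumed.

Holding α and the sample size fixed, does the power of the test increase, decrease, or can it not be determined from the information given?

The further the true parameter sits from the null value, the more of the Ha sampling distribution falls in the rejection region.
Since power = 1 − β and β decreases, power increases.

It increases.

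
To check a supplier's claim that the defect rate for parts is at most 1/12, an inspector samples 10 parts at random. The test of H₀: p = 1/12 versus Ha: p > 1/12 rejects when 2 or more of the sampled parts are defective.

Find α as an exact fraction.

α = P(reject H₀ | H₀ true) = P(Y ≥ 2 | p = 1/12), Y ~ Binomial(10, 1/12).
α = 1 − P(Y ≤ 1) = 1 − 16505633837/20639121408 = 4133487571/20639121408.

4133487571/20639121408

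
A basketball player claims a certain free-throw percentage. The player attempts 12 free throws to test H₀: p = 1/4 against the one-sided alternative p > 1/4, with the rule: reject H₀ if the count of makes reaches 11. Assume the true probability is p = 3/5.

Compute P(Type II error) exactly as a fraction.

β = P(fail to reject H₀ | Ha true) = P(K ≤ 10 | p = 3/5), K ~ Binomial(12, 3/5).
Adding the binomial probabilities P(K=0)+…+P(K=10) at p = 3/5 gives 239357656/244140625.

239357656/244140625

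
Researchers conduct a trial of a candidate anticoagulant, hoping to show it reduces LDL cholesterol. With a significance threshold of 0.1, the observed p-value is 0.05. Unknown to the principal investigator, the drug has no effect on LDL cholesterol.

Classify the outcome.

Type I error

The conventional null hypothesis is that the drug has no effect on LDL cholesterol.
Since p = 0.05 < α = 0.1, H₀ is rejected.
H₀ is true (actually the drug has no effect on LDL cholesterol).
Rejecting a true H₀ is a Type I error.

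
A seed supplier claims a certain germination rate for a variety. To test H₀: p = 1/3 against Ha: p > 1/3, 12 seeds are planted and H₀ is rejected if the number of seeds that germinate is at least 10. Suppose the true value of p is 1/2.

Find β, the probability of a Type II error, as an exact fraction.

β = P(fail to reject H₀ | Ha true) = P(Y ≤ 9 | p = 1/2), Y ~ Binomial(12, 1/2).
Equivalently, β = 1 − P(Y ≥ 10) = 4017/4096.

4017/4096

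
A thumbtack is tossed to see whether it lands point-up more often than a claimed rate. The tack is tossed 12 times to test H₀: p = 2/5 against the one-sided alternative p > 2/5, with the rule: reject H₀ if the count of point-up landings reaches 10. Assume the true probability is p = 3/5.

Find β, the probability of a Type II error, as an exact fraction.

44753744/48828125

A Type II error is failing to reject when Ha holds: with p = 3/5, β = P(Y ≤ 9).
Summing C(12,j)·(3/5)^j·(2/5)^{12-j} for j = 0..9 gives 44753744/48828125.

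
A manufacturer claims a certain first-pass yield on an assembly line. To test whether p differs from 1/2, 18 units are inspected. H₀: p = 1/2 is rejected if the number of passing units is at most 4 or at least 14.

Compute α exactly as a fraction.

253/8192

α = P(S ≤ 4 or S ≥ 14 | p = 1/2), S ~ Binomial(18, 1/2).
The two tails are symmetric, so α = 2·(1 + 18 + 153 + 816 + 3060)/2^18 = 8096/262144 = 253/8192.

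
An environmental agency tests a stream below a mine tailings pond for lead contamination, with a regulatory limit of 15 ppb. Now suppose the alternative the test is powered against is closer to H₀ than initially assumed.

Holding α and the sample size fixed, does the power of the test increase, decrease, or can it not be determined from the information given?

A smaller departure from H₀ means the test statistic under Ha is distributed closer to where it would be under H₀; rejection becomes less likely.
Since power = 1 − β and β increases, power decreases.

It decreases.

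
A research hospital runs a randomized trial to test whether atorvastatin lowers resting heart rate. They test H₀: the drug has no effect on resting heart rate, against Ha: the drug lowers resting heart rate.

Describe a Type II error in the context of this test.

A Type II error is failing to reject H₀ when H₀ is false.
Here that means concluding there is insufficient evidence that the drug works when actually the drug lowers resting heart rate.

A Type II error would mean concluding that the drug has no effect on resting heart rate (or at least failing to establish that the drug lowers resting heart rate) when in fact the drug lowers resting heart rate.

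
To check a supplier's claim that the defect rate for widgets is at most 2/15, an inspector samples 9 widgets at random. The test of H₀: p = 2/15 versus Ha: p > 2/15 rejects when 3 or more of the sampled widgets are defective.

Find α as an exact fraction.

4119920576/38443359375

Under H₀, S ~ Binomial(9, 2/15); the Type I error rate is P(S ≥ 3).
α = 1 − P(S ≤ 2) = 1 − 34323438799/38443359375 = 4119920576/38443359375.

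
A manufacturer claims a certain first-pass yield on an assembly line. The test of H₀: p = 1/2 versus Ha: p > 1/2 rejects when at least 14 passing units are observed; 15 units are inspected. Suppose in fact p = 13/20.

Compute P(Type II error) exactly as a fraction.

A Type II error is failing to reject when Ha holds: with p = 13/20, β = P(X ≤ 13).
Adding the binomial probabilities P(X=0)+…+P(X=13) at p = 13/20 gives 16151694793243741949/16384000000000000000.

16151694793243741949/16384000000000000000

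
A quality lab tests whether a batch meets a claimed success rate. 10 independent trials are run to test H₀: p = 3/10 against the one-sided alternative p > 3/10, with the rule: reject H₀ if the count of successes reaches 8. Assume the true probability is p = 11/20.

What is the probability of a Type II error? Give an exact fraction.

β = P(fail to reject H₀ | Ha true) = P(K ≤ 7 | p = 11/20), K ~ Binomial(10, 11/20).
Summing C(10,j)·(11/20)^j·(9/20)^{10-j} for j = 0..7 gives 2305127290491/2560000000000.

2305127290491/2560000000000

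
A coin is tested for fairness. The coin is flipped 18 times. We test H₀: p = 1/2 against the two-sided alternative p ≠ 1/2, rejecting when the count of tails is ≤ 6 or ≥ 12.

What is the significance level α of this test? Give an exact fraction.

7795/32768

Under H₀, X ~ Binomial(18, 1/2); α is the probability of landing in either tail, P(X ≤ 6) + P(X ≥ 12).
The two tails are symmetric, so α = 2·(1 + 18 + 153 + 816 + 3060 + 8568 + 18564)/2^18 = 62360/262144 = 7795/32768.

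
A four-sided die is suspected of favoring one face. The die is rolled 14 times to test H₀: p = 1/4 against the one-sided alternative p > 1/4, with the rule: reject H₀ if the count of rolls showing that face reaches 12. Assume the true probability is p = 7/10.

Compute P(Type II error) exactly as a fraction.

41958212136219/50000000000000

β = P(fail to reject H₀ | Ha true) = P(X ≤ 11 | p = 7/10), X ~ Binomial(14, 7/10).
Summing C(14,j)·(7/10)^j·(3/10)^{14-j} for j = 0..11 gives 41958212136219/50000000000000.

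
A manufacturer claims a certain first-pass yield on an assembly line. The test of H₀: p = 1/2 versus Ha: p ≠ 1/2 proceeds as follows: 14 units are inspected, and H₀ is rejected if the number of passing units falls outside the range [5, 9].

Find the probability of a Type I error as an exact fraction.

1471/8192

Under H₀, K ~ Binomial(14, 1/2); α is the probability of landing in either tail, P(K ≤ 4) + P(K ≥ 10).
By symmetry, α = 2·P(K ≤ 4) = 2·(1 + 14 + 91 + 364 + 1001)/16384 = 2942/16384 = 1471/8192.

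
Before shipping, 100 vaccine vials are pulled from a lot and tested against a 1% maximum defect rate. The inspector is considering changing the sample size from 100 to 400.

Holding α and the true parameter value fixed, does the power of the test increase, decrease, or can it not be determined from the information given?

It increases.

Increasing n separates the H₀ and Ha sampling distributions, so under Ha fewer outcomes land in the acceptance region.
Since power = 1 − β and β decreases, power increases.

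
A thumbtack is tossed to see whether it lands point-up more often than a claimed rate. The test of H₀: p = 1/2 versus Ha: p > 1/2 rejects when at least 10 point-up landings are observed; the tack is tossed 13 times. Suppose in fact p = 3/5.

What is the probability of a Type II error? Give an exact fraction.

β = P(fail to reject H₀ | Ha true) = P(X ≤ 9 | p = 3/5), X ~ Binomial(13, 3/5).
Adding the binomial probabilities P(X=0)+…+P(X=9) at p = 3/5 gives 202983472/244140625.

202983472/244140625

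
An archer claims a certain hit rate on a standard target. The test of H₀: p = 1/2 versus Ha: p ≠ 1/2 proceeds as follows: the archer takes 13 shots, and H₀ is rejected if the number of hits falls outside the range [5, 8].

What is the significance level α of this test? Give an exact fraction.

Under H₀, K ~ Binomial(13, 1/2); α is the probability of landing in either tail, P(K ≤ 4) + P(K ≥ 9).
By symmetry, α = 2·P(K ≤ 4) = 2·(1 + 13 + 78 + 286 + 715)/8192 = 2186/8192 = 1093/4096.

1093/4096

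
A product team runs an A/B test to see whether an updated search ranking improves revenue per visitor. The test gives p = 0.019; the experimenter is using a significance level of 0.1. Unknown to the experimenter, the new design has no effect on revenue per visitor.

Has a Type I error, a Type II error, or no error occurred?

Type I error

The conventional null hypothesis is that the new design has no effect on revenue per visitor.
Since p = 0.019 < α = 0.1, H₀ is rejected.
H₀ is true (actually the new design has no effect on revenue per visitor).
Rejecting a true H₀ is a Type I error.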